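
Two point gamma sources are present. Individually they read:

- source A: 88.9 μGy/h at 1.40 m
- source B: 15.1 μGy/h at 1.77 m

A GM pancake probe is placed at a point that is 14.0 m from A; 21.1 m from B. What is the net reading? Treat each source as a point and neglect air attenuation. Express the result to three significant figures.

By superposition, sum each source's inverse-square contribution:
A: 88.9 × (1.40/14.0)² = 0.8890 μGy/h
B: 15.1 × (1.77/21.1)² = 0.1063 μGy/h
Total = 0.8890 + 0.1063 = 0.9953 μGy/h.

0.995 μGy/h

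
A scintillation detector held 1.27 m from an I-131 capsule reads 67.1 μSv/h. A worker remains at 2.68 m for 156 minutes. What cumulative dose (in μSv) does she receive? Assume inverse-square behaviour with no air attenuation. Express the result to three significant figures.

By the inverse-square law, rate at 2.68 m:
67.1 × (1.27/2.68)² = 67.1 × 0.2246 = 15.07 μSv/h.
Dose = rate × time = 15.07 μSv/h × 2.600 h = 39.18 μSv.

39.2 μSv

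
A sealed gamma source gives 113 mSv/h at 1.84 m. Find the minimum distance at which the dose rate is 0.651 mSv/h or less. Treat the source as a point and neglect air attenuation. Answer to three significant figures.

By the inverse-square law, d₂ = d₁·√(I₁/I₂).
I₁/I₂ = 113/0.651 = 173.6, so d₂ = 1.84 × √173.6 = 24.24 m.

24.2 m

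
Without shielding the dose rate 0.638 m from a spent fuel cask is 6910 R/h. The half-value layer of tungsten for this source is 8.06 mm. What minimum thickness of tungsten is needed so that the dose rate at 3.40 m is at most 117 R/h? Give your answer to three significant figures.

8.51 mm

At 3.40 m, distance alone gives (0.638/3.40)² = 0.03521, so 6910 × 0.03521 = 243.3 R/h.
Further attenuation needed: 243.3/117 = 2.079.
n = log₂(2.079) = 1.056 half-value layers.
Thickness = 1.056 × 8.06 mm = 8.511 mm.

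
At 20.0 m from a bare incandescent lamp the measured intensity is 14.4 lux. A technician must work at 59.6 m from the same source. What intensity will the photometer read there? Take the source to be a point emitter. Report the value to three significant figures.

Since intensity falls as 1/r², scaling from 20.0 m to 59.6 m:
(20.0/59.6)² = 0.1126, so 14.4 × 0.1126 = 1.621 lux.

1.62 lux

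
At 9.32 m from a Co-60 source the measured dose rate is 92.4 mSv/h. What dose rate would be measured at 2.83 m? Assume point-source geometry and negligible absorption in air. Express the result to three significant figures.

1000 mSv/h

Using I₁d₁² = I₂d₂², scaling from 9.32 m to 2.83 m:
92.4 × (9.32/2.83)² = 92.4 × 10.85 = 1003 mSv/h.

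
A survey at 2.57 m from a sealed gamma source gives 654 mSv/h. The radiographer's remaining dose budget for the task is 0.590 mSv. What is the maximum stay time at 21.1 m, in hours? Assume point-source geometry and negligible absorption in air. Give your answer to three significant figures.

0.0608 h

Intensity scales as (d₁/d₂)², so rate at 21.1 m:
654 × (2.57/21.1)² = 654 × 0.01484 = 9.705 mSv/h.
Stay time = 0.590 mSv ÷ 9.705 mSv/h = 0.06079 h.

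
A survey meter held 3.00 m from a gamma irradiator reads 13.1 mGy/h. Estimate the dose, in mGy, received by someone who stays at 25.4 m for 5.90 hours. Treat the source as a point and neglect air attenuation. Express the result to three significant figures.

Intensity scales as (d₁/d₂)², so rate at 25.4 m:
(3.00/25.4)² = 0.01395, so 13.1 × 0.01395 = 0.1827 mGy/h.
Dose = rate × time = 0.1827 mGy/h × 5.900 h = 1.078 mGy.

1.08 mGy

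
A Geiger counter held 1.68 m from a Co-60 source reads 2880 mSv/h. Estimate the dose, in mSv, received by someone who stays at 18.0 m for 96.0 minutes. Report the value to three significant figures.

Applying the 1/r² law, rate at 18.0 m:
(1.68/18.0)² = 0.008711, so 2880 × 0.008711 = 25.09 mSv/h.
Dose = rate × time = 25.09 mSv/h × 1.600 h = 40.14 mSv.

40.1 mSv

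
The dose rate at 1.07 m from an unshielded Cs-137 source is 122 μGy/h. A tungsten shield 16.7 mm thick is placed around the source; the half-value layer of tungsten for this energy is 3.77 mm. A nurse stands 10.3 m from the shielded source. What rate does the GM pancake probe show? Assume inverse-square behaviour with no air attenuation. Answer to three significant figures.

0.0611 μGy/h

Distance alone: 122 × (1.07/10.3)² = 122 × 0.01079 = 1.316 μGy/h.
Shield: 16.7/3.77 = 4.430 half-value layers → attenuation 2^(−4.430) = 0.04639.
Combined: 1.316 × 0.04639 = 0.06105 μGy/h.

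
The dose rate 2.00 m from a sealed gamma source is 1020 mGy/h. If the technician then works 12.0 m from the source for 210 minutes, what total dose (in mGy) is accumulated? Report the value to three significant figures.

99.2 mGy

Since intensity falls as 1/r², rate at 12.0 m:
(2.00/12.0)² = 0.02778, so 1020 × 0.02778 = 28.34 mGy/h.
Dose = rate × time = 28.34 mGy/h × 3.500 h = 99.19 mGy.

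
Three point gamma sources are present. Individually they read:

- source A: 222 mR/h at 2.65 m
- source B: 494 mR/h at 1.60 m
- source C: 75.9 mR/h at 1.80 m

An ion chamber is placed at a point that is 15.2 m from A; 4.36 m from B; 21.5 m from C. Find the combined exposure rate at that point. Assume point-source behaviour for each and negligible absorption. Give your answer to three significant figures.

73.8 mR/h

By superposition, sum each source's inverse-square contribution:
A: 222 × (2.65/15.2)² = 6.748 mR/h
B: 494 × (1.60/4.36)² = 66.53 mR/h
C: 75.9 × (1.80/21.5)² = 0.5320 mR/h
Total = 6.748 + 66.53 + 0.5320 = 73.81 mR/h.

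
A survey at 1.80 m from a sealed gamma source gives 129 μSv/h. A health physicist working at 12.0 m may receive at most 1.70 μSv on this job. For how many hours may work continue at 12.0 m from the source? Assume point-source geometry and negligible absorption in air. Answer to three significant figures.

Since intensity falls as 1/r², rate at 12.0 m:
129 × (1.80/12.0)² = 129 × 0.02250 = 2.902 μSv/h.
Stay time = 1.70 μSv ÷ 2.902 μSv/h = 0.5858 h.

0.586 h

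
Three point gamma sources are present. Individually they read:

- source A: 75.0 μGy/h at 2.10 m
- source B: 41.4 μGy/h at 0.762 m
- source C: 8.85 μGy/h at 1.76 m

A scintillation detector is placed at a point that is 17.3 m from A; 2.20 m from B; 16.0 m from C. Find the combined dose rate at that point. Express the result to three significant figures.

Each source contributes Iᵢ·(dᵢ/rᵢ)²; contributions add.
A: 75.0 × (2.10/17.3)² = 1.105 μGy/h
B: 41.4 × (0.762/2.20)² = 4.967 μGy/h
C: 8.85 × (1.76/16.0)² = 0.1071 μGy/h
Total = 1.105 + 4.967 + 0.1071 = 6.179 μGy/h.

6.18 μGy/h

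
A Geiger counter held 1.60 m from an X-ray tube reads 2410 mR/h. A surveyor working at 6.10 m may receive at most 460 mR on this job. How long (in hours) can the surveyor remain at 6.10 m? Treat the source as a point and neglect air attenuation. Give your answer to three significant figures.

2.77 h

Using I₁d₁² = I₂d₂², rate at 6.10 m:
(1.60/6.10)² = 0.06880, so 2410 × 0.06880 = 165.8 mR/h.
Stay time = 460 mR ÷ 165.8 mR/h = 2.774 h.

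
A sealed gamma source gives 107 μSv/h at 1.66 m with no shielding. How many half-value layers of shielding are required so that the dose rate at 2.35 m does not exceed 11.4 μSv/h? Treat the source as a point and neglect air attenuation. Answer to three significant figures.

At 2.35 m, distance alone gives (1.66/2.35)² = 0.4990, so 107 × 0.4990 = 53.39 μSv/h.
Further attenuation needed: 53.39/11.4 = 4.683.
n = log₂(4.683) = 2.227 half-value layers.

2.23 half-value layers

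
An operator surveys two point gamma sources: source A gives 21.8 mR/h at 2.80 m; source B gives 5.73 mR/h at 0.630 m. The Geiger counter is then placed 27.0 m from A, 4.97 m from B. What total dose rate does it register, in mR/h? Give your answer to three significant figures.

0.327 mR/h

Each source contributes Iᵢ·(dᵢ/rᵢ)²; contributions add.
A: 21.8 × (2.80/27.0)² = 0.2344 mR/h
B: 5.73 × (0.630/4.97)² = 0.09207 mR/h
Total = 0.2344 + 0.09207 = 0.3265 mR/h.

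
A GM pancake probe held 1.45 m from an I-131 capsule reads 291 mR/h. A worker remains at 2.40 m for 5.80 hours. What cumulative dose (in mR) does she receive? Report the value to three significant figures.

616 mR

Intensity scales as (d₁/d₂)², so rate at 2.40 m:
(1.45/2.40)² = 0.3650, so 291 × 0.3650 = 106.2 mR/h.
Dose = rate × time = 106.2 mR/h × 5.800 h = 616.0 mR.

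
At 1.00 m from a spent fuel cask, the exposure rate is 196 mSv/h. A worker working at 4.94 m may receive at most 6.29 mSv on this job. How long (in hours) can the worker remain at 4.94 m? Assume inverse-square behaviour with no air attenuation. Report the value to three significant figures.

Since intensity falls as 1/r², rate at 4.94 m:
(1.00/4.94)² = 0.04098, so 196 × 0.04098 = 8.032 mSv/h.
Stay time = 6.29 mSv ÷ 8.032 mSv/h = 0.7831 h.

0.783 h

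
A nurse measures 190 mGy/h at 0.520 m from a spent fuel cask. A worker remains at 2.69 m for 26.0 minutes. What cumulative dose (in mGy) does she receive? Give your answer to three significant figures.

3.08 mGy

Using I₁d₁² = I₂d₂², rate at 2.69 m:
(0.520/2.69)² = 0.03737, so 190 × 0.03737 = 7.100 mGy/h.
Dose = rate × time = 7.100 mGy/h × 0.4333 h = 3.076 mGy.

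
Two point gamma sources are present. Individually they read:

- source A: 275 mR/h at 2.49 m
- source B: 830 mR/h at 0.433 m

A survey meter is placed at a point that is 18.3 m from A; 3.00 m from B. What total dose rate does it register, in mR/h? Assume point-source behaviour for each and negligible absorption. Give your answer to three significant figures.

22.4 mR/h

By superposition, sum each source's inverse-square contribution:
A: 275 × (2.49/18.3)² = 5.091 mR/h
B: 830 × (0.433/3.00)² = 17.29 mR/h
Total = 5.091 + 17.29 = 22.38 mR/h.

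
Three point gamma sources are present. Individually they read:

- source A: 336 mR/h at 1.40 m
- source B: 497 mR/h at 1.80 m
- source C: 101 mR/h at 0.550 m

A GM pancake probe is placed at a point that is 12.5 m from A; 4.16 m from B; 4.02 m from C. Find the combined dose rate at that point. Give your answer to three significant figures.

99.2 mR/h

Each source contributes Iᵢ·(dᵢ/rᵢ)²; contributions add.
A: 336 × (1.40/12.5)² = 4.215 mR/h
B: 497 × (1.80/4.16)² = 93.05 mR/h
C: 101 × (0.550/4.02)² = 1.891 mR/h
Total = 4.215 + 93.05 + 1.891 = 99.16 mR/h.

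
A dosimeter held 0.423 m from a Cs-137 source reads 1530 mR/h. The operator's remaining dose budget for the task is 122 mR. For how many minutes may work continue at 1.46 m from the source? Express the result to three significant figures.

Intensity scales as (d₁/d₂)², so rate at 1.46 m:
1530 × (0.423/1.46)² = 1530 × 0.08394 = 128.4 mR/h.
Stay time = 122 mR ÷ 128.4 mR/h = 0.9502 h = 57.01 min.

57.0 min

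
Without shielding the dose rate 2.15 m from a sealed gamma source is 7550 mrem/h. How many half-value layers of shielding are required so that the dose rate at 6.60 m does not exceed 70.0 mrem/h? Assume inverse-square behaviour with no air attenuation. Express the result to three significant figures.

At 6.60 m, distance alone gives (2.15/6.60)² = 0.1061, so 7550 × 0.1061 = 801.1 mrem/h.
Further attenuation needed: 801.1/70.0 = 11.44.
n = log₂(11.44) = 3.516 half-value layers.

3.52 half-value layers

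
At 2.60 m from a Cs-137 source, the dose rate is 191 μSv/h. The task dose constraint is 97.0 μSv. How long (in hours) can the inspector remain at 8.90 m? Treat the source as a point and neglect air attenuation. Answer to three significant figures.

Using I₁d₁² = I₂d₂², rate at 8.90 m:
(2.60/8.90)² = 0.08534, so 191 × 0.08534 = 16.30 μSv/h.
Stay time = 97.0 μSv ÷ 16.30 μSv/h = 5.951 h.

5.95 h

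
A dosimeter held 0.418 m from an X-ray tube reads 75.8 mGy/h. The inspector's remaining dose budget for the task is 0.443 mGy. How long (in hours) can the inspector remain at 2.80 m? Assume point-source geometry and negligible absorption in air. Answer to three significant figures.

Applying the 1/r² law, rate at 2.80 m:
75.8 × (0.418/2.80)² = 75.8 × 0.02229 = 1.690 mGy/h.
Stay time = 0.443 mGy ÷ 1.690 mGy/h = 0.2621 h.

0.262 h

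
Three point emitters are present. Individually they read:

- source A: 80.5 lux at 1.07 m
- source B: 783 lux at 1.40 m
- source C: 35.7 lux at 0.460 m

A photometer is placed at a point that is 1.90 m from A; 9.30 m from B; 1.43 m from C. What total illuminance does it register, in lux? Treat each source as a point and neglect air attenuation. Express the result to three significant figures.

By superposition, sum each source's inverse-square contribution:
A: 80.5 × (1.07/1.90)² = 25.53 lux
B: 783 × (1.40/9.30)² = 17.74 lux
C: 35.7 × (0.460/1.43)² = 3.694 lux
Total = 25.53 + 17.74 + 3.694 = 46.96 lux.

47.0 lux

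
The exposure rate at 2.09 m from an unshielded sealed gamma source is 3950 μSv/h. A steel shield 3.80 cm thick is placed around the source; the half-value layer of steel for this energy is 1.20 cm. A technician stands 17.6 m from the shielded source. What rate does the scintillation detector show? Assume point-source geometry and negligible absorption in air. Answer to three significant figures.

6.20 μSv/h

Distance alone: 3950 × (2.09/17.6)² = 3950 × 0.01410 = 55.70 μSv/h.
Shield: 3.80/1.20 = 3.167 half-value layers → attenuation 2^(−3.167) = 0.1113.
Combined: 55.70 × 0.1113 = 6.199 μSv/h.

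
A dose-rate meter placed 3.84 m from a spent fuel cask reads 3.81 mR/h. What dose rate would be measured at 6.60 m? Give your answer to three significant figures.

1.29 mR/h

By the inverse-square law, scaling from 3.84 m to 6.60 m:
(3.84/6.60)² = 0.3385, so 3.81 × 0.3385 = 1.290 mR/h.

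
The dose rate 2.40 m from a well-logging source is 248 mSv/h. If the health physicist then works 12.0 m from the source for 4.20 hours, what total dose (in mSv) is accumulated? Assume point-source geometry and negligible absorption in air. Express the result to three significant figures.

41.7 mSv

By the inverse-square law, rate at 12.0 m:
248 × (2.40/12.0)² = 248 × 0.04000 = 9.920 mSv/h.
Dose = rate × time = 9.920 mSv/h × 4.200 h = 41.66 mSv.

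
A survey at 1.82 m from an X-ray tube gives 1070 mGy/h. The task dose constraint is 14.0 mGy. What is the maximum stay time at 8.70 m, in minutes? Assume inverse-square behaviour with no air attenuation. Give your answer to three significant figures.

Since intensity falls as 1/r², rate at 8.70 m:
(1.82/8.70)² = 0.04376, so 1070 × 0.04376 = 46.82 mGy/h.
Stay time = 14.0 mGy ÷ 46.82 mGy/h = 0.2990 h = 17.94 min.

17.9 min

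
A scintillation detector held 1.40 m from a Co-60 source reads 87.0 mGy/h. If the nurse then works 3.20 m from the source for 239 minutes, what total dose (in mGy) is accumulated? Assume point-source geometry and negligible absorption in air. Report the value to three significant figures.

Using I₁d₁² = I₂d₂², rate at 3.20 m:
(1.40/3.20)² = 0.1914, so 87.0 × 0.1914 = 16.65 mGy/h.
Dose = rate × time = 16.65 mGy/h × 3.983 h = 66.32 mGy.

66.3 mGy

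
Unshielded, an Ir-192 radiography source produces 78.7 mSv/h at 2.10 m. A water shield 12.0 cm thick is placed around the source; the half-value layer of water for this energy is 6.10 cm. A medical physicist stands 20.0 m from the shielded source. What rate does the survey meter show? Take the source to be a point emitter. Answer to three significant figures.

Distance alone: 78.7 × (2.10/20.0)² = 78.7 × 0.01103 = 0.8681 mSv/h.
Shield: 12.0/6.10 = 1.967 half-value layers → attenuation 2^(−1.967) = 0.2558.
Combined: 0.8681 × 0.2558 = 0.2221 mSv/h.

0.222 mSv/h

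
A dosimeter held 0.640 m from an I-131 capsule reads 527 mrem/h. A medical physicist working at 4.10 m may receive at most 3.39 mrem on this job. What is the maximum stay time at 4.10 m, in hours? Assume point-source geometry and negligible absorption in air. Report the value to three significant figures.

Applying the 1/r² law, rate at 4.10 m:
(0.640/4.10)² = 0.02437, so 527 × 0.02437 = 12.84 mrem/h.
Stay time = 3.39 mrem ÷ 12.84 mrem/h = 0.2640 h.

0.264 h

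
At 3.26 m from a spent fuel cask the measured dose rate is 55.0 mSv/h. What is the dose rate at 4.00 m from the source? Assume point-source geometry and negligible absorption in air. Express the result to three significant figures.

By the inverse-square law, scaling from 3.26 m to 4.00 m:
(3.26/4.00)² = 0.6642, so 55.0 × 0.6642 = 36.53 mSv/h.

36.5 mSv/h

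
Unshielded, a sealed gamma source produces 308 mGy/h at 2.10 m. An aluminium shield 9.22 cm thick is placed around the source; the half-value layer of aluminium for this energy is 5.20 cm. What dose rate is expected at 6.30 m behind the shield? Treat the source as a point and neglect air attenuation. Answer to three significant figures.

10.0 mGy/h

Distance alone: 308 × (2.10/6.30)² = 308 × 0.1111 = 34.22 mGy/h.
Shield: 9.22/5.20 = 1.773 half-value layers → attenuation 2^(−1.773) = 0.2926.
Combined: 34.22 × 0.2926 = 10.01 mGy/h.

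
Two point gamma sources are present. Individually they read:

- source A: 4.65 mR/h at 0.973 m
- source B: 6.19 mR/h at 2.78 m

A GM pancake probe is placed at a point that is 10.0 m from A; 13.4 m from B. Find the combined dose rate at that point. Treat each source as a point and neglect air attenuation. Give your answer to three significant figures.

0.310 mR/h

By superposition, sum each source's inverse-square contribution:
A: 4.65 × (0.973/10.0)² = 0.04402 mR/h
B: 6.19 × (2.78/13.4)² = 0.2664 mR/h
Total = 0.04402 + 0.2664 = 0.3104 mR/h.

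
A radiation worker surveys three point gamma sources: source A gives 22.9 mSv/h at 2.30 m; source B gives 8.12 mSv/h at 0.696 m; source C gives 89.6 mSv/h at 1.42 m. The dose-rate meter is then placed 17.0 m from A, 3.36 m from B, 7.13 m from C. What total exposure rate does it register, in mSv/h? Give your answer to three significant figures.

4.32 mSv/h

Each source contributes Iᵢ·(dᵢ/rᵢ)²; contributions add.
A: 22.9 × (2.30/17.0)² = 0.4192 mSv/h
B: 8.12 × (0.696/3.36)² = 0.3484 mSv/h
C: 89.6 × (1.42/7.13)² = 3.554 mSv/h
Total = 0.4192 + 0.3484 + 3.554 = 4.322 mSv/h.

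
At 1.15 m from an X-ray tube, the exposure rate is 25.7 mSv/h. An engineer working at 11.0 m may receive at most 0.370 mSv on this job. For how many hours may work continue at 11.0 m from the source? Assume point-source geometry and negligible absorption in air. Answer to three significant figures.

1.32 h

Applying the 1/r² law, rate at 11.0 m:
(1.15/11.0)² = 0.01093, so 25.7 × 0.01093 = 0.2809 mSv/h.
Stay time = 0.370 mSv ÷ 0.2809 mSv/h = 1.317 h.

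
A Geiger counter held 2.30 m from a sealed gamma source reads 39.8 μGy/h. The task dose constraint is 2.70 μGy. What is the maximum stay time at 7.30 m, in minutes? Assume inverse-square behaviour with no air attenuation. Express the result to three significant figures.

41.0 min

By the inverse-square law, rate at 7.30 m:
(2.30/7.30)² = 0.09927, so 39.8 × 0.09927 = 3.951 μGy/h.
Stay time = 2.70 μGy ÷ 3.951 μGy/h = 0.6834 h = 41.00 min.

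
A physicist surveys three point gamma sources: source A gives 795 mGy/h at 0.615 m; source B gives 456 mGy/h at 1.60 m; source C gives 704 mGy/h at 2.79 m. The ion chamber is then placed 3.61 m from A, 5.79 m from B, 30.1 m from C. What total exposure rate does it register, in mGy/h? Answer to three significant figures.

63.9 mGy/h

By superposition, sum each source's inverse-square contribution:
A: 795 × (0.615/3.61)² = 23.07 mGy/h
B: 456 × (1.60/5.79)² = 34.82 mGy/h
C: 704 × (2.79/30.1)² = 6.049 mGy/h
Total = 23.07 + 34.82 + 6.049 = 63.94 mGy/h.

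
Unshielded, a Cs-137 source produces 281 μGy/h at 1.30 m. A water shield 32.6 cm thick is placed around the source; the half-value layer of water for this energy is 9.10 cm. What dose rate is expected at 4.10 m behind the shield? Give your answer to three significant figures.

2.36 μGy/h

Distance alone: (1.30/4.10)² = 0.1005, so 281 × 0.1005 = 28.24 μGy/h.
Shield: 32.6/9.10 = 3.582 half-value layers → attenuation 2^(−3.582) = 0.08350.
Combined: 28.24 × 0.08350 = 2.358 μGy/h.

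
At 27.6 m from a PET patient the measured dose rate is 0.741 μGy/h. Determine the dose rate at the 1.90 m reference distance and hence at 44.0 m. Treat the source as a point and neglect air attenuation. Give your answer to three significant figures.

By the inverse-square law,
At 1.90 m: (27.6/1.90)² = 211.0, so 0.741 × 211.0 = 156.4 μGy/h
At 44.0 m: (1.90/44.0)² = 0.001865, so 156.4 × 0.001865 = 0.2917 μGy/h.

156 μGy/h; 0.292 μGy/h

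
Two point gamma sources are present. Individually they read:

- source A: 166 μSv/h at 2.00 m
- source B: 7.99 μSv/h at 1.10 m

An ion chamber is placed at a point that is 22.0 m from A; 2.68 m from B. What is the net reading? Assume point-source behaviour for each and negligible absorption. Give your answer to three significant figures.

2.72 μSv/h

By superposition, sum each source's inverse-square contribution:
A: 166 × (2.00/22.0)² = 1.372 μSv/h
B: 7.99 × (1.10/2.68)² = 1.346 μSv/h
Total = 1.372 + 1.346 = 2.718 μSv/h.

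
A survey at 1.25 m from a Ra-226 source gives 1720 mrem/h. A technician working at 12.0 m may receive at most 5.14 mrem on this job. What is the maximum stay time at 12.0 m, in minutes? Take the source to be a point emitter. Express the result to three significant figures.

16.5 min

Intensity scales as (d₁/d₂)², so rate at 12.0 m:
1720 × (1.25/12.0)² = 1720 × 0.01085 = 18.66 mrem/h.
Stay time = 5.14 mrem ÷ 18.66 mrem/h = 0.2755 h = 16.53 min.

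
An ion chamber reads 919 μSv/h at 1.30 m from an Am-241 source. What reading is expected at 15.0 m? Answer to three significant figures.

Applying the 1/r² law, the rate at 15.0 m is
(1.30/15.0)² = 0.007511, so 919 × 0.007511 = 6.903 μSv/h.

6.90 μSv/h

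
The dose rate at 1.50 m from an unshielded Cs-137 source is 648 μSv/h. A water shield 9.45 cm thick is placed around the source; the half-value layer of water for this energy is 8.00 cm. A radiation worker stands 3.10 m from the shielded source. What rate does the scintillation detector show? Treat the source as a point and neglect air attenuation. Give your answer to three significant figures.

Distance alone: 648 × (1.50/3.10)² = 648 × 0.2341 = 151.7 μSv/h.
Shield: 9.45/8.00 = 1.181 half-value layers → attenuation 2^(−1.181) = 0.4410.
Combined: 151.7 × 0.4410 = 66.90 μSv/h.

66.9 μSv/h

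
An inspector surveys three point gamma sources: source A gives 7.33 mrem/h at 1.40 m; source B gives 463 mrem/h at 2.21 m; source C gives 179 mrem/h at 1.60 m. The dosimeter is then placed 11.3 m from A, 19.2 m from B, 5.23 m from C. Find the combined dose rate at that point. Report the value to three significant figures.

By superposition, sum each source's inverse-square contribution:
A: 7.33 × (1.40/11.3)² = 0.1125 mrem/h
B: 463 × (2.21/19.2)² = 6.134 mrem/h
C: 179 × (1.60/5.23)² = 16.75 mrem/h
Total = 0.1125 + 6.134 + 16.75 = 23.00 mrem/h.

23.0 mrem/h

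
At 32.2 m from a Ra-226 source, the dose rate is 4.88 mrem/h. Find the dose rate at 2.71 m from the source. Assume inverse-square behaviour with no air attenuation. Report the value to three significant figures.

Since intensity falls as 1/r², the rate at 2.71 m is
4.88 × (32.2/2.71)² = 4.88 × 141.2 = 689.1 mrem/h.

689 mrem/h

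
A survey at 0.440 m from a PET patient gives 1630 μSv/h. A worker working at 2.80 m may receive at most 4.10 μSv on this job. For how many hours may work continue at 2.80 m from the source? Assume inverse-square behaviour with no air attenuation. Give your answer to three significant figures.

Since intensity falls as 1/r², rate at 2.80 m:
1630 × (0.440/2.80)² = 1630 × 0.02469 = 40.24 μSv/h.
Stay time = 4.10 μSv ÷ 40.24 μSv/h = 0.1019 h.

0.102 h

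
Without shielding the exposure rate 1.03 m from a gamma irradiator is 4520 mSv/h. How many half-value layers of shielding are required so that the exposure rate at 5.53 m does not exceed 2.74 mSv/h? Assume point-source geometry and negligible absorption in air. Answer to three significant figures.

5.84 half-value layers

At 5.53 m, distance alone gives (1.03/5.53)² = 0.03469, so 4520 × 0.03469 = 156.8 mSv/h.
Further attenuation needed: 156.8/2.74 = 57.23.
n = log₂(57.23) = 5.839 half-value layers.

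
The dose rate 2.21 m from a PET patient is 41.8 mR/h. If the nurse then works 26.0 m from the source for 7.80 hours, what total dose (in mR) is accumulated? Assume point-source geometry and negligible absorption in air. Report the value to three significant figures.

2.36 mR

Using I₁d₁² = I₂d₂², rate at 26.0 m:
41.8 × (2.21/26.0)² = 41.8 × 0.007225 = 0.3020 mR/h.
Dose = rate × time = 0.3020 mR/h × 7.800 h = 2.356 mR.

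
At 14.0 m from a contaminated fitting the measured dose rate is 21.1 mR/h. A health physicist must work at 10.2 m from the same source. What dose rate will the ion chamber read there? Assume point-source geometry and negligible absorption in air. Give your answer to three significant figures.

39.8 mR/h

Using I₁d₁² = I₂d₂², scaling from 14.0 m to 10.2 m:
(14.0/10.2)² = 1.884, so 21.1 × 1.884 = 39.75 mR/h.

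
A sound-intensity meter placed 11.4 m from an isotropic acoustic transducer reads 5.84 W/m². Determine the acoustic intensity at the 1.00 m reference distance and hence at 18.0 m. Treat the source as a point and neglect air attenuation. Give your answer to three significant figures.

759 W/m²; 2.34 W/m²

Since intensity falls as 1/r²,
At 1.00 m: 5.84 × (11.4/1.00)² = 5.84 × 130.0 = 759.2 W/m²
At 18.0 m: (1.00/18.0)² = 0.003086, so 759.2 × 0.003086 = 2.343 W/m².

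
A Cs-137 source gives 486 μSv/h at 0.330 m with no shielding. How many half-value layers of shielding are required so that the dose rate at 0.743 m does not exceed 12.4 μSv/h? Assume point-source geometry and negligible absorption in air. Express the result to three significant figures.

At 0.743 m, distance alone gives (0.330/0.743)² = 0.1973, so 486 × 0.1973 = 95.89 μSv/h.
Further attenuation needed: 95.89/12.4 = 7.733.
n = log₂(7.733) = 2.951 half-value layers.

2.95 half-value layers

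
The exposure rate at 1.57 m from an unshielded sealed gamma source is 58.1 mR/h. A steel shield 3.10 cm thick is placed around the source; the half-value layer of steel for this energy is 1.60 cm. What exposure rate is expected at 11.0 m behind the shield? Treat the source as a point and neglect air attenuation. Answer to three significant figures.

0.309 mR/h

Distance alone: (1.57/11.0)² = 0.02037, so 58.1 × 0.02037 = 1.183 mR/h.
Shield: 3.10/1.60 = 1.938 half-value layers → attenuation 2^(−1.938) = 0.2610.
Combined: 1.183 × 0.2610 = 0.3088 mR/h.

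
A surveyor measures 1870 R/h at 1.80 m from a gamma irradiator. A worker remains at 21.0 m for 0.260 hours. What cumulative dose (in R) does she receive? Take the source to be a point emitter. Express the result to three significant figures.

3.57 R

Using I₁d₁² = I₂d₂², rate at 21.0 m:
(1.80/21.0)² = 0.007347, so 1870 × 0.007347 = 13.74 R/h.
Dose = rate × time = 13.74 R/h × 0.2600 h = 3.572 R.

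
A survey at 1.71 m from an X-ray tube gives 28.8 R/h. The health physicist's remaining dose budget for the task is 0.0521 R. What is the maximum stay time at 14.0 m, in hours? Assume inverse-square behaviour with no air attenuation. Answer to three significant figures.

0.121 h

Using I₁d₁² = I₂d₂², rate at 14.0 m:
(1.71/14.0)² = 0.01492, so 28.8 × 0.01492 = 0.4297 R/h.
Stay time = 0.0521 R ÷ 0.4297 R/h = 0.1212 h.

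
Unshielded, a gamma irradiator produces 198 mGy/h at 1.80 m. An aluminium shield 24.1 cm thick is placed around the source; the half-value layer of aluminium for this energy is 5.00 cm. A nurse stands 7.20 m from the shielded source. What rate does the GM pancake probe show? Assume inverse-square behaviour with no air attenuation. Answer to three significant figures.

Distance alone: (1.80/7.20)² = 0.06250, so 198 × 0.06250 = 12.38 mGy/h.
Shield: 24.1/5.00 = 4.820 half-value layers → attenuation 2^(−4.820) = 0.03540.
Combined: 12.38 × 0.03540 = 0.4383 mGy/h.

0.438 mGy/h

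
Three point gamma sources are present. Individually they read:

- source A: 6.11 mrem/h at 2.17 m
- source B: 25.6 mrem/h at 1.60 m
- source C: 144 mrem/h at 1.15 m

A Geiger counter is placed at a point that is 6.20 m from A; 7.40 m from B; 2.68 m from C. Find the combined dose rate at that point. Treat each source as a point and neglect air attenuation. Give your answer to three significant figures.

Each source contributes Iᵢ·(dᵢ/rᵢ)²; contributions add.
A: 6.11 × (2.17/6.20)² = 0.7485 mrem/h
B: 25.6 × (1.60/7.40)² = 1.197 mrem/h
C: 144 × (1.15/2.68)² = 26.51 mrem/h
Total = 0.7485 + 1.197 + 26.51 = 28.46 mrem/h.

28.5 mrem/h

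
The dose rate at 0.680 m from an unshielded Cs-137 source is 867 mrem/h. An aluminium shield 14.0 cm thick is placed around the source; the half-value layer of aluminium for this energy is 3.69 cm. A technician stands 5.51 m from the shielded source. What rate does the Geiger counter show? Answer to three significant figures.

0.952 mrem/h

Distance alone: (0.680/5.51)² = 0.01523, so 867 × 0.01523 = 13.20 mrem/h.
Shield: 14.0/3.69 = 3.794 half-value layers → attenuation 2^(−3.794) = 0.07209.
Combined: 13.20 × 0.07209 = 0.9516 mrem/h.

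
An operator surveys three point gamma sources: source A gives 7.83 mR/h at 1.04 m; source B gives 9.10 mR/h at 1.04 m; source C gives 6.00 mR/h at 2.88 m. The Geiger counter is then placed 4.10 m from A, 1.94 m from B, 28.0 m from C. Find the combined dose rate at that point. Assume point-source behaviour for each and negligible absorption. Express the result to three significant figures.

3.18 mR/h

Each source contributes Iᵢ·(dᵢ/rᵢ)²; contributions add.
A: 7.83 × (1.04/4.10)² = 0.5038 mR/h
B: 9.10 × (1.04/1.94)² = 2.615 mR/h
C: 6.00 × (2.88/28.0)² = 0.06348 mR/h
Total = 0.5038 + 2.615 + 0.06348 = 3.182 mR/h.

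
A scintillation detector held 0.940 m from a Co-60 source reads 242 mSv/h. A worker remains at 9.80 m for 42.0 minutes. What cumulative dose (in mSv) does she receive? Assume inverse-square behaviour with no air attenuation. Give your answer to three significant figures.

Since intensity falls as 1/r², rate at 9.80 m:
242 × (0.940/9.80)² = 242 × 0.009200 = 2.226 mSv/h.
Dose = rate × time = 2.226 mSv/h × 0.7000 h = 1.558 mSv.

1.56 mSv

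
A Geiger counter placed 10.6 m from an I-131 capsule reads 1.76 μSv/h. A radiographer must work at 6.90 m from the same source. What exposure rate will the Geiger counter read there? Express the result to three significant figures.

4.15 μSv/h

Since intensity falls as 1/r², scaling from 10.6 m to 6.90 m:
1.76 × (10.6/6.90)² = 1.76 × 2.360 = 4.154 μSv/h.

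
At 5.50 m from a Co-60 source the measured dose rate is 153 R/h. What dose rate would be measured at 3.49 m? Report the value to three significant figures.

380 R/h

By the inverse-square law, scaling from 5.50 m to 3.49 m:
153 × (5.50/3.49)² = 153 × 2.484 = 380.1 R/h.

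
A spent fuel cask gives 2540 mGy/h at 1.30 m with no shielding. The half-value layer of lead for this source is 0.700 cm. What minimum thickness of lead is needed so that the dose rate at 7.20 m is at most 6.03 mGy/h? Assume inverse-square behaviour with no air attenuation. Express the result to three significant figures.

2.65 cm

At 7.20 m, distance alone gives 2540 × (1.30/7.20)² = 2540 × 0.03260 = 82.80 mGy/h.
Further attenuation needed: 82.80/6.03 = 13.73.
n = log₂(13.73) = 3.779 half-value layers.
Thickness = 3.779 × 0.700 cm = 2.645 cm.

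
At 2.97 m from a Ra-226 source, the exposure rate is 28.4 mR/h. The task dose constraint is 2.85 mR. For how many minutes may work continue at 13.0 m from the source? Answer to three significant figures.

115 min

By the inverse-square law, rate at 13.0 m:
(2.97/13.0)² = 0.05219, so 28.4 × 0.05219 = 1.482 mR/h.
Stay time = 2.85 mR ÷ 1.482 mR/h = 1.923 h = 115.4 min.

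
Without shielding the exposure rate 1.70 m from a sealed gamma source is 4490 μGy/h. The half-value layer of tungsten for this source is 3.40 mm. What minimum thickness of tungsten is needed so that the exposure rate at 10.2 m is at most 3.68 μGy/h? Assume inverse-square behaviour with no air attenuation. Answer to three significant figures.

17.3 mm

At 10.2 m, distance alone gives 4490 × (1.70/10.2)² = 4490 × 0.02778 = 124.7 μGy/h.
Further attenuation needed: 124.7/3.68 = 33.89.
n = log₂(33.89) = 5.083 half-value layers.
Thickness = 5.083 × 3.40 mm = 17.28 mm.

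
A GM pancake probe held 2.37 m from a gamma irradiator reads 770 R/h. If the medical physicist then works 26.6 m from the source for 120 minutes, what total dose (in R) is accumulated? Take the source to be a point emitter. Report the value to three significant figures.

Using I₁d₁² = I₂d₂², rate at 26.6 m:
770 × (2.37/26.6)² = 770 × 0.007938 = 6.112 R/h.
Dose = rate × time = 6.112 R/h × 2.000 h = 12.22 R.

12.2 R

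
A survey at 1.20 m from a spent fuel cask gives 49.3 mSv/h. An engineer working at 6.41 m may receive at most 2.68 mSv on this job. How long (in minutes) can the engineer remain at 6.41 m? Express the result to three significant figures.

93.1 min

Intensity scales as (d₁/d₂)², so rate at 6.41 m:
49.3 × (1.20/6.41)² = 49.3 × 0.03505 = 1.728 mSv/h.
Stay time = 2.68 mSv ÷ 1.728 mSv/h = 1.551 h = 93.06 min.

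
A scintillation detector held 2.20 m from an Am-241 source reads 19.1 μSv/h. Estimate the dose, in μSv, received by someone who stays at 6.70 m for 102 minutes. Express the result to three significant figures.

Intensity scales as (d₁/d₂)², so rate at 6.70 m:
(2.20/6.70)² = 0.1078, so 19.1 × 0.1078 = 2.059 μSv/h.
Dose = rate × time = 2.059 μSv/h × 1.700 h = 3.500 μSv.

3.50 μSv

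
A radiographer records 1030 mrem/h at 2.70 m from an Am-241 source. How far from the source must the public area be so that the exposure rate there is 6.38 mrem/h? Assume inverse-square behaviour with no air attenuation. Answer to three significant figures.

34.3 m

By the inverse-square law, d₂ = d₁·√(I₁/I₂).
I₁/I₂ = 1030/6.38 = 161.4, so d₂ = 2.70 × √161.4 = 34.30 m.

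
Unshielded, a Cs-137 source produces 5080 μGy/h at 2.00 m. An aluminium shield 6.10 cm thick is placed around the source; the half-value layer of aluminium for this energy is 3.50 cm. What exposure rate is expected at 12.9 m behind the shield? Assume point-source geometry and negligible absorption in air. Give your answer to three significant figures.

Distance alone: (2.00/12.9)² = 0.02404, so 5080 × 0.02404 = 122.1 μGy/h.
Shield: 6.10/3.50 = 1.743 half-value layers → attenuation 2^(−1.743) = 0.2987.
Combined: 122.1 × 0.2987 = 36.47 μGy/h.

36.5 μGy/h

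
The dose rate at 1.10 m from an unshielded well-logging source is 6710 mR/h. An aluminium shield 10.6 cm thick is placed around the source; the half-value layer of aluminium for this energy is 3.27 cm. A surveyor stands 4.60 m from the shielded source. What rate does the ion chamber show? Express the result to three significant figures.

40.6 mR/h

Distance alone: (1.10/4.60)² = 0.05718, so 6710 × 0.05718 = 383.7 mR/h.
Shield: 10.6/3.27 = 3.242 half-value layers → attenuation 2^(−3.242) = 0.1057.
Combined: 383.7 × 0.1057 = 40.56 mR/h.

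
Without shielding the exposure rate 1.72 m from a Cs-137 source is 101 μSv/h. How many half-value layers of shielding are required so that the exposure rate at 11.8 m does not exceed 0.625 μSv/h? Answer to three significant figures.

At 11.8 m, distance alone gives (1.72/11.8)² = 0.02125, so 101 × 0.02125 = 2.146 μSv/h.
Further attenuation needed: 2.146/0.625 = 3.434.
n = log₂(3.434) = 1.780 half-value layers.

1.78 half-value layers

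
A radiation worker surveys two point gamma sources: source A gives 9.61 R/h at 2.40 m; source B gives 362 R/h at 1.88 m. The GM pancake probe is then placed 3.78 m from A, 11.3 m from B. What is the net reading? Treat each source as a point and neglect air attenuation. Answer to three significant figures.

13.9 R/h

By superposition, sum each source's inverse-square contribution:
A: 9.61 × (2.40/3.78)² = 3.874 R/h
B: 362 × (1.88/11.3)² = 10.02 R/h
Total = 3.874 + 10.02 = 13.89 R/h.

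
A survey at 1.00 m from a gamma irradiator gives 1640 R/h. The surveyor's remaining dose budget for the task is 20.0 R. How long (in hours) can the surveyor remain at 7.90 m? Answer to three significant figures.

Using I₁d₁² = I₂d₂², rate at 7.90 m:
1640 × (1.00/7.90)² = 1640 × 0.01602 = 26.27 R/h.
Stay time = 20.0 R ÷ 26.27 R/h = 0.7613 h.

0.761 h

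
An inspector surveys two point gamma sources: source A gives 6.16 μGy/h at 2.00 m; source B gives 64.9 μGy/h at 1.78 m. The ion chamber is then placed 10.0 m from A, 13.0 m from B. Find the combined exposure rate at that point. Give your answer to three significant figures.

1.46 μGy/h

Each source contributes Iᵢ·(dᵢ/rᵢ)²; contributions add.
A: 6.16 × (2.00/10.0)² = 0.2464 μGy/h
B: 64.9 × (1.78/13.0)² = 1.217 μGy/h
Total = 0.2464 + 1.217 = 1.463 μGy/h.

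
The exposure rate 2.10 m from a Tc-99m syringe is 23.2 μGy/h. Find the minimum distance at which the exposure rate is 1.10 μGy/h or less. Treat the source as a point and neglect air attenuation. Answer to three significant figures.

9.64 m

Using I₁d₁² = I₂d₂², d₂ = d₁·√(I₁/I₂).
I₁/I₂ = 23.2/1.10 = 21.09, so d₂ = 2.10 × √21.09 = 9.644 m.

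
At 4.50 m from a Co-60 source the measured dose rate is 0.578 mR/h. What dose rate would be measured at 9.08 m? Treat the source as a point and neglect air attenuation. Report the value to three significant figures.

0.142 mR/h

By the inverse-square law, scaling from 4.50 m to 9.08 m:
0.578 × (4.50/9.08)² = 0.578 × 0.2456 = 0.1420 mR/h.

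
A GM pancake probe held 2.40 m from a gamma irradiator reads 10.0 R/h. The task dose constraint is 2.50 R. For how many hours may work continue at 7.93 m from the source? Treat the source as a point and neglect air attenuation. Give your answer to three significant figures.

2.73 h

By the inverse-square law, rate at 7.93 m:
(2.40/7.93)² = 0.09160, so 10.0 × 0.09160 = 0.9160 R/h.
Stay time = 2.50 R ÷ 0.9160 R/h = 2.729 h.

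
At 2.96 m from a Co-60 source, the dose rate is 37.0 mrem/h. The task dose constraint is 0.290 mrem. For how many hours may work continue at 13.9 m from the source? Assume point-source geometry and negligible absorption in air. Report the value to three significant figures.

0.173 h

Using I₁d₁² = I₂d₂², rate at 13.9 m:
(2.96/13.9)² = 0.04535, so 37.0 × 0.04535 = 1.678 mrem/h.
Stay time = 0.290 mrem ÷ 1.678 mrem/h = 0.1728 h.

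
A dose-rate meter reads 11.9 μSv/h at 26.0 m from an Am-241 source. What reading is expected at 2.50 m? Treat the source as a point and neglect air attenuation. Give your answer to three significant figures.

1290 μSv/h

Applying the 1/r² law, the rate at 2.50 m is
(26.0/2.50)² = 108.2, so 11.9 × 108.2 = 1288 μSv/h.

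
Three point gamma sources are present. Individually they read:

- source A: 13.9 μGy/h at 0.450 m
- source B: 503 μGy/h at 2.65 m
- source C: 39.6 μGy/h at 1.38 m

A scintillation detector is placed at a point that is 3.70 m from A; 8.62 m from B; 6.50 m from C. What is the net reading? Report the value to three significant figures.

Each source contributes Iᵢ·(dᵢ/rᵢ)²; contributions add.
A: 13.9 × (0.450/3.70)² = 0.2056 μGy/h
B: 503 × (2.65/8.62)² = 47.54 μGy/h
C: 39.6 × (1.38/6.50)² = 1.785 μGy/h
Total = 0.2056 + 47.54 + 1.785 = 49.53 μGy/h.

49.5 μGy/h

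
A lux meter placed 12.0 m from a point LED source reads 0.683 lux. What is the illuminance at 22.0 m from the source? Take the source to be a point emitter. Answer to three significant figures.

Intensity scales as (d₁/d₂)², so scaling from 12.0 m to 22.0 m:
(12.0/22.0)² = 0.2975, so 0.683 × 0.2975 = 0.2032 lux.

0.203 lux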